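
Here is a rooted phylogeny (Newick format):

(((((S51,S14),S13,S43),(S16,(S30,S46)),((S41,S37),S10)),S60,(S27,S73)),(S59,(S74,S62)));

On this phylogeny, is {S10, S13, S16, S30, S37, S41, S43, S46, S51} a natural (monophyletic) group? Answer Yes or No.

No

The MRCA of the listed taxa subtends (((S51,S14),S13,S43),(S16,(S30,S46)),((S41,S37),S10)).
That clade also contains S14, which is not in the proposed group, so the group is not monophyletic.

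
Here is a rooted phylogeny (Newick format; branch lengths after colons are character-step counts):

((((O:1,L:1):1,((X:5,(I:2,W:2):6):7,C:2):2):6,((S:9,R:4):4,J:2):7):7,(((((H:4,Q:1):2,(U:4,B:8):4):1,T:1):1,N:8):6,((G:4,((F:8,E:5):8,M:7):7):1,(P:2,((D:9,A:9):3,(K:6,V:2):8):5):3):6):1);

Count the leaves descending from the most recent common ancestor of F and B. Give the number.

15

The MRCA of F and B is the node subtending (((((H,Q),(U,B)),T),N),((G,((F,E),M)),(P,((D,A),(K,V))))).
That clade contains 15 terminal taxa: A, B, D, E, F, G, H, K, M, N, P, Q, T, U, V.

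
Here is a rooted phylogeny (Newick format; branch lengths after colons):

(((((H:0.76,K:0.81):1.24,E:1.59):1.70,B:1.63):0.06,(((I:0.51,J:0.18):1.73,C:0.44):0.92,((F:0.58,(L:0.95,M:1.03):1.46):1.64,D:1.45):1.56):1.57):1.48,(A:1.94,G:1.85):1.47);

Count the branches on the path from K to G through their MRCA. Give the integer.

7

The MRCA of K and G is the root of the tree.
From K up to that node: 5 branches. From G up to the same node: 2 branches. Total: 5 + 2 = 7.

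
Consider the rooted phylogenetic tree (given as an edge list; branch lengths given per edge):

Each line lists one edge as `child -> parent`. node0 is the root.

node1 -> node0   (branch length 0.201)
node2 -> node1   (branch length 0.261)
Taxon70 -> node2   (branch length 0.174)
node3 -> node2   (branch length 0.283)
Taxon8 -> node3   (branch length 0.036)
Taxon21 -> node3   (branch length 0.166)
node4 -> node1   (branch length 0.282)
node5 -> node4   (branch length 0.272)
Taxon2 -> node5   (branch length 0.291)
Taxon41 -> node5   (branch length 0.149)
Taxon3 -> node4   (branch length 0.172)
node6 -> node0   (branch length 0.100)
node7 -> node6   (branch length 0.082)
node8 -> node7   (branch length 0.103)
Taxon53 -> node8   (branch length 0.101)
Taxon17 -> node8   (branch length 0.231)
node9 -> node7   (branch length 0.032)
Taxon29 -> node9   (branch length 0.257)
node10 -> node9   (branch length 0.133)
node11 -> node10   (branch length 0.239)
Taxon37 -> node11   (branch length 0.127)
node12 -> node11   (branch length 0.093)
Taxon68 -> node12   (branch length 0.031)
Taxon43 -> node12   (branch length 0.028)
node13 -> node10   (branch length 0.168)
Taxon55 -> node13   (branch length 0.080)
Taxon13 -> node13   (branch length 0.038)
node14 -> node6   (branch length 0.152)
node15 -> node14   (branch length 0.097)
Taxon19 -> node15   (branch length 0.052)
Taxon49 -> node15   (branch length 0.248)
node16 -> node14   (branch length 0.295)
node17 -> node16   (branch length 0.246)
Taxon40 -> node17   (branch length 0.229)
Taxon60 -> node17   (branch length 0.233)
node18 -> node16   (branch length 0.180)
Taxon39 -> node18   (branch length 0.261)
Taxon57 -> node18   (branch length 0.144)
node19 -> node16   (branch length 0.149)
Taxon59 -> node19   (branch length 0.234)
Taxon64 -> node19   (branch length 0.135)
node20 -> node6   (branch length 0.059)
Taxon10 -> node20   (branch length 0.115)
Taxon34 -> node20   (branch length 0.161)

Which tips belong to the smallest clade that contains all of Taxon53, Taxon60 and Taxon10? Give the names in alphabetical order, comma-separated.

Taxon10, Taxon13, Taxon17, Taxon19, Taxon29, Taxon34, Taxon37, Taxon39, Taxon40, Taxon43, Taxon49, Taxon53, Taxon55, Taxon57, Taxon59, Taxon60, Taxon64, Taxon68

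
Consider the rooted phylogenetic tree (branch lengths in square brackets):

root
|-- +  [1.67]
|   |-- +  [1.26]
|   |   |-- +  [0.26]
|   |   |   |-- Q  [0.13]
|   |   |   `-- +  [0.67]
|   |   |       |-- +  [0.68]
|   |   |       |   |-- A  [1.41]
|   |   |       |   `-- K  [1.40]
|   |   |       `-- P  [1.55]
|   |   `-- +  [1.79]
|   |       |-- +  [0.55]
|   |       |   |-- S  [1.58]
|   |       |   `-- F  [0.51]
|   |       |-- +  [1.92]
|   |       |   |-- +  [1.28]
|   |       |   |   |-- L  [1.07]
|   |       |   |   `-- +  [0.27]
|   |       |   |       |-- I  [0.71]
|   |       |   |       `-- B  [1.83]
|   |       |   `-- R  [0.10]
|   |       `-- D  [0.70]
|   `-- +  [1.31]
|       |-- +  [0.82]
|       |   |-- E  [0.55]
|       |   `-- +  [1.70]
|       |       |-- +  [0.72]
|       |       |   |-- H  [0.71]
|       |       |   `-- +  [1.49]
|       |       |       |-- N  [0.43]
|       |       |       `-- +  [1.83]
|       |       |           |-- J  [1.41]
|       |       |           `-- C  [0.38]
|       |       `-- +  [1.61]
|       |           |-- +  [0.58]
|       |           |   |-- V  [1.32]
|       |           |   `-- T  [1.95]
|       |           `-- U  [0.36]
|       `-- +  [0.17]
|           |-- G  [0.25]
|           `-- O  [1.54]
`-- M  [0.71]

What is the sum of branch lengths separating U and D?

9.55

The path runs U → … → MRCA → … → D; the MRCA is the node subtending (((Q,((A,K),P)),((S,F),((L,(I,B)),R),D)),((E,((H,(N,(J,C))),((V,T),U))),(G,O))).
Branch lengths along that path: 0.36 + 1.61 + 1.70 + 0.82 + 1.31 + 1.26 + 1.79 + 0.70 = 9.55.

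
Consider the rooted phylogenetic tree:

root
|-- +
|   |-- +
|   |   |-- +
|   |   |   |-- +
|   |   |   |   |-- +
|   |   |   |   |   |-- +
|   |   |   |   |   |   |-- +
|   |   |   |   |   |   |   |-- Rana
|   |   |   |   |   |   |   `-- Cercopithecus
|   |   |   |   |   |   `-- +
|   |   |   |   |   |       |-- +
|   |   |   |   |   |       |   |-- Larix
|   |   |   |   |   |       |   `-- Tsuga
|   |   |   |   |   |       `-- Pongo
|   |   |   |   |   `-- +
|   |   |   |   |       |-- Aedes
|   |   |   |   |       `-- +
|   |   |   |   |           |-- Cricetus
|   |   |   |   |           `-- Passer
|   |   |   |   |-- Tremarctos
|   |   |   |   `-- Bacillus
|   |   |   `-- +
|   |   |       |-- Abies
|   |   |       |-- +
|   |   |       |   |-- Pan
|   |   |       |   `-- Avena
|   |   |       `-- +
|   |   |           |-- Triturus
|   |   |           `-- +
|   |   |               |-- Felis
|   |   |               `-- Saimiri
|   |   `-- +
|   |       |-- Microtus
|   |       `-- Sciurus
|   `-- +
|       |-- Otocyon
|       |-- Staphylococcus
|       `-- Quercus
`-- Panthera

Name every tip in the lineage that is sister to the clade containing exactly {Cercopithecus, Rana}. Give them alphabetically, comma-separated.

The clade containing exactly {Cercopithecus, Rana} attaches to the tree at the node subtending ((Rana,Cercopithecus),((Larix,Tsuga),Pongo)).
The other lineage descending from that same node — the sister group — is ((Larix,Tsuga),Pongo); its 3 tips in alphabetical order are the answer.

Larix, Pongo, Tsuga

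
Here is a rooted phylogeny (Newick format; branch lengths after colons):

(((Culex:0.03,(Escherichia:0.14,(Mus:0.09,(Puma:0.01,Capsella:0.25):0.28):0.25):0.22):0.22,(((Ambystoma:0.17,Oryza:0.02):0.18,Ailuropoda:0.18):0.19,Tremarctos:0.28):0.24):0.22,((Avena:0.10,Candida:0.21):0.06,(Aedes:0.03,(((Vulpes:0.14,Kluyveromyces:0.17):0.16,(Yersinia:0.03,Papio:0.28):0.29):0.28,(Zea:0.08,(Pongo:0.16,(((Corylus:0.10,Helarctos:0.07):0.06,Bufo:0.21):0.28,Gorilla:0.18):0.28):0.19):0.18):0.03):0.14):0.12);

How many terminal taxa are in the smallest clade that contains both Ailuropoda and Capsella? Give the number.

9

The MRCA of Ailuropoda and Capsella is the node subtending ((Culex,(Escherichia,(Mus,(Puma,Capsella)))),(((Ambystoma,Oryza),Ailuropoda),Tremarctos)).
That clade contains 9 terminal taxa: Ailuropoda, Ambystoma, Capsella, Culex, Escherichia, Mus, Oryza, Puma, Tremarctos.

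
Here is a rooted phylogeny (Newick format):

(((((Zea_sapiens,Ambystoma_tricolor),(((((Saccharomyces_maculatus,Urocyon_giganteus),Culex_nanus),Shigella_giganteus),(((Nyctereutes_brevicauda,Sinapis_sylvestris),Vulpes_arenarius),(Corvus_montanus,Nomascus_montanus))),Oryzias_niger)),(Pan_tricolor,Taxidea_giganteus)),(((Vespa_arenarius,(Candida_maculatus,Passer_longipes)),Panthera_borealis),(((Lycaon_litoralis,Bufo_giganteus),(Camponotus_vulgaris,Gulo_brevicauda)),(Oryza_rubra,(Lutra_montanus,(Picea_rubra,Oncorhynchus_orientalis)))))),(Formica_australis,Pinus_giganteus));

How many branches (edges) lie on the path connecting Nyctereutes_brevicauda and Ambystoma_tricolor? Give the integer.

The MRCA of Nyctereutes_brevicauda and Ambystoma_tricolor is the node subtending ((Zea_sapiens,Ambystoma_tricolor),(((((Saccharomyces_maculatus,Urocyon_giganteus),Culex_nanus),Shigella_giganteus),(((Nyctereutes_brevicauda,Sinapis_sylvestris),Vulpes_arenarius),(Corvus_montanus,Nomascus_montanus))),Oryzias_niger)).
From Nyctereutes_brevicauda up to that node: 6 branches. From Ambystoma_tricolor up to the same node: 2 branches. Total: 6 + 2 = 8.

8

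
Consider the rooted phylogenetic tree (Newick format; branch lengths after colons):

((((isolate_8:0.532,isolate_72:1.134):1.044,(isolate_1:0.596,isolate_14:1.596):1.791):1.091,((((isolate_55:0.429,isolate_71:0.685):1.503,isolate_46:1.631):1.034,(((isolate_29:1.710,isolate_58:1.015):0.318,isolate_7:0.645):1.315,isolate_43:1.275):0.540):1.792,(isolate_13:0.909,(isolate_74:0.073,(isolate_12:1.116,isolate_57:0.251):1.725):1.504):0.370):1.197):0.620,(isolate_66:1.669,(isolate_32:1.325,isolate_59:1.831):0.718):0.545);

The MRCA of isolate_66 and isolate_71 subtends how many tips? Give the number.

18

The MRCA of isolate_66 and isolate_71 is the root, so the clade is the entire tree.
That clade contains 18 terminal taxa: isolate_1, isolate_12, isolate_13, isolate_14, isolate_29, isolate_32, isolate_43, isolate_46, isolate_55, isolate_57, isolate_58, isolate_59, isolate_66, isolate_7, isolate_71, isolate_72, isolate_74, isolate_8.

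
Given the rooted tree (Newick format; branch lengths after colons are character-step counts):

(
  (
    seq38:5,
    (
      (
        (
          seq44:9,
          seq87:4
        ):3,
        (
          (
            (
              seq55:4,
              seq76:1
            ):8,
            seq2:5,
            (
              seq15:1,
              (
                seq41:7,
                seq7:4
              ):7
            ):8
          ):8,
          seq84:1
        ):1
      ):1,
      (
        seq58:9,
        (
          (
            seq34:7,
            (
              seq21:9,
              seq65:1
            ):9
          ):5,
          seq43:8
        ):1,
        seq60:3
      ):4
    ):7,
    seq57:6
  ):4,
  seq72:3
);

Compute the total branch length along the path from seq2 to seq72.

29

The path runs seq2 → … → MRCA → … → seq72; the MRCA is the root of the tree.
Branch lengths along that path: 5 + 8 + 1 + 1 + 7 + 4 + 3 = 29.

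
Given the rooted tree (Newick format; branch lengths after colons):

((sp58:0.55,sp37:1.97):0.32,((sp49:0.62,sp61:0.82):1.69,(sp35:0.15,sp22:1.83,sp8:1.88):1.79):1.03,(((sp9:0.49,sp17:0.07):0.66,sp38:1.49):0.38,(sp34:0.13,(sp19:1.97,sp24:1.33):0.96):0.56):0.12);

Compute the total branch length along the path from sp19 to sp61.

7.15

The path runs sp19 → … → MRCA → … → sp61; the MRCA is the root of the tree.
Branch lengths along that path: 1.97 + 0.96 + 0.56 + 0.12 + 1.03 + 1.69 + 0.82 = 7.15.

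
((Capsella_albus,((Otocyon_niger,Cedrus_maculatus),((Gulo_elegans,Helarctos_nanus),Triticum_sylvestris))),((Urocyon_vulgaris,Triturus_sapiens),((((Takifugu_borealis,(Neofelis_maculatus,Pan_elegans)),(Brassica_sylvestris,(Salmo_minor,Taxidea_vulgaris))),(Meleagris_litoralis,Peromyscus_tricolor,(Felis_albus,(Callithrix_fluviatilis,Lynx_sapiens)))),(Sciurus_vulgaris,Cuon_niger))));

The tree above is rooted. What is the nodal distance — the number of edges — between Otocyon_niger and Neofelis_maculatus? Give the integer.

11

The MRCA of Otocyon_niger and Neofelis_maculatus is the root of the tree.
From Otocyon_niger up to that node: 4 branches. From Neofelis_maculatus up to the same node: 7 branches. Total: 4 + 7 = 11.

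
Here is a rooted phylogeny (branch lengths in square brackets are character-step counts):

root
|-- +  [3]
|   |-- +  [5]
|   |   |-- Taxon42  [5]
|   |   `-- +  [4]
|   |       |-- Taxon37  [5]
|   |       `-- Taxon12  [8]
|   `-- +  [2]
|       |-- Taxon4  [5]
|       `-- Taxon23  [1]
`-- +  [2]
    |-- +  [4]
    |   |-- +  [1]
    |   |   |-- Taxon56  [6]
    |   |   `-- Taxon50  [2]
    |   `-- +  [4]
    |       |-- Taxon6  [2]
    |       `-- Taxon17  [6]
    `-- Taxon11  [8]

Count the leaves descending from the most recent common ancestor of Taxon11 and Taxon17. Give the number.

5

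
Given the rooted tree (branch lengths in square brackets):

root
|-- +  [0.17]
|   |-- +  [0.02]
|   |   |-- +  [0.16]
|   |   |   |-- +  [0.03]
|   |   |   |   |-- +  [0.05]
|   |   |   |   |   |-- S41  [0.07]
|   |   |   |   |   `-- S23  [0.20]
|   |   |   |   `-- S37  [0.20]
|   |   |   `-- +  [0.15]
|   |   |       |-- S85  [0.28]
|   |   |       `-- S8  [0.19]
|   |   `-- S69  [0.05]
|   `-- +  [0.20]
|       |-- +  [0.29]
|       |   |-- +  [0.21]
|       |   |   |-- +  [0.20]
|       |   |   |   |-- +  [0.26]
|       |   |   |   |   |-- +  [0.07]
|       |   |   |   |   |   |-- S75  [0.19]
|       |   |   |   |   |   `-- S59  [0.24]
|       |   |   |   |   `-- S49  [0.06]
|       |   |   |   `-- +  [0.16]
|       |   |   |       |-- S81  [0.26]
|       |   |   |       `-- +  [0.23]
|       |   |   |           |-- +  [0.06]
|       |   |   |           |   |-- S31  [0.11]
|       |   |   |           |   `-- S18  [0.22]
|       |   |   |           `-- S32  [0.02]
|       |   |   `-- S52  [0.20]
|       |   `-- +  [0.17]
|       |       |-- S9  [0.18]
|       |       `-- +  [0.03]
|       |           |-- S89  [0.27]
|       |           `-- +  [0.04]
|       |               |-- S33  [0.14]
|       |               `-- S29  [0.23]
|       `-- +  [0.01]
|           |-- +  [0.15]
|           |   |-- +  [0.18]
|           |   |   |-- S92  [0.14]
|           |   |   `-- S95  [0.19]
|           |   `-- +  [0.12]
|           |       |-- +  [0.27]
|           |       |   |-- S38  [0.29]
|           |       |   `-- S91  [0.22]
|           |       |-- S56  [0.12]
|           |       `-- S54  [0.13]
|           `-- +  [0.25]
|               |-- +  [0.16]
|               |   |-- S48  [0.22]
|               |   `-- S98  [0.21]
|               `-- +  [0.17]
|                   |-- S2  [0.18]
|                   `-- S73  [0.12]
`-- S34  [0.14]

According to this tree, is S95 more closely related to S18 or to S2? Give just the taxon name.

The MRCA of S95 and S2 subtends (((S92,S95),((S38,S91),S56,S54)),((S48,S98),(S2,S73))) (10 taxa).
The MRCA of S95 and S18 subtends ((((((S75,S59),S49),(S81,((S31,S18),S32))),S52),(S9,(S89,(S33,S29)))),(((S92,S95),((S38,S91),S56,S54)),((S48,S98),(S2,S73)))) (22 taxa).
The first is nested inside the second, so S95 shares a more recent common ancestor with S2.

S2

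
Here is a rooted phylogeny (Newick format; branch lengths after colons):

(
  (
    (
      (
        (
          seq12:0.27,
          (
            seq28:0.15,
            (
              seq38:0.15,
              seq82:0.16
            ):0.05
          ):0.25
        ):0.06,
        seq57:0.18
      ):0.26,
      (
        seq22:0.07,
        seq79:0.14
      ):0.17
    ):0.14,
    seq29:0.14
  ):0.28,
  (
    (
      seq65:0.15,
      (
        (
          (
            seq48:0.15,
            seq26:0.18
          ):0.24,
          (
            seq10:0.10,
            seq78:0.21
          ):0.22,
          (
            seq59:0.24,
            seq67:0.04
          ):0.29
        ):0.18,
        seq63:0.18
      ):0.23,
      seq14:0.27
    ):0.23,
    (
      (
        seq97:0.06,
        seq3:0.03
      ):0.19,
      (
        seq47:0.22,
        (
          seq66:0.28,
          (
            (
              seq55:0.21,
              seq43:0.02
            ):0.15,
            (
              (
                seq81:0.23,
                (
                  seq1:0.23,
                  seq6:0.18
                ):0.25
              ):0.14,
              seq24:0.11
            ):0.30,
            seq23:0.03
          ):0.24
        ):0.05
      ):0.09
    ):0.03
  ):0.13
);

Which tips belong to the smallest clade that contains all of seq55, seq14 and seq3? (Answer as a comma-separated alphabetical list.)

seq1, seq10, seq14, seq23, seq24, seq26, seq3, seq43, seq47, seq48, seq55, seq59, seq6, seq63, seq65, seq66, seq67, seq78, seq81, seq97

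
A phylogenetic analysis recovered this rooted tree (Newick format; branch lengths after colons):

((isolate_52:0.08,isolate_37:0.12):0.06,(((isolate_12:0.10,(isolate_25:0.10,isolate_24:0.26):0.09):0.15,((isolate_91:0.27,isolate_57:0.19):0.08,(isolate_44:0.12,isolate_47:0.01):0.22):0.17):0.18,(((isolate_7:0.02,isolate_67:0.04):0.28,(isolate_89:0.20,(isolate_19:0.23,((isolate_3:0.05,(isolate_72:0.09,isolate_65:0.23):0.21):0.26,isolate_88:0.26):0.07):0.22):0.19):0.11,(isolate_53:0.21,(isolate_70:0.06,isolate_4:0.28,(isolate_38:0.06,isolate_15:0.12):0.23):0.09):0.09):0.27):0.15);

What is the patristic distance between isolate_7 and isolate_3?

1.09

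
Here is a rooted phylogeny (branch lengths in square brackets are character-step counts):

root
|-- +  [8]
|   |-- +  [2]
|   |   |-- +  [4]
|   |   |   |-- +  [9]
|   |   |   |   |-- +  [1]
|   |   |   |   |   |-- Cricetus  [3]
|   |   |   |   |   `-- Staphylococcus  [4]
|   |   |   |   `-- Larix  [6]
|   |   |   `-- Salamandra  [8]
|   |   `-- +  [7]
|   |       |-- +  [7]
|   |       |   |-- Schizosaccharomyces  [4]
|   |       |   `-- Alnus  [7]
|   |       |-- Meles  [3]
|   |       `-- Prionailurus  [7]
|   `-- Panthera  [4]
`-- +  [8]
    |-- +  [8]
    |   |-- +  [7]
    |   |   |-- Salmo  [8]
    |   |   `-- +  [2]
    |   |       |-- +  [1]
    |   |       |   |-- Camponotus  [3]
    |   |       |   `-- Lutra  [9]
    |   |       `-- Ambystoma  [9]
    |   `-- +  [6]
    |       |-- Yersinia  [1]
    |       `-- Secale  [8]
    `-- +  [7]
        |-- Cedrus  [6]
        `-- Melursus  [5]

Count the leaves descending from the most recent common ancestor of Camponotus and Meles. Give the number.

17

The MRCA of Camponotus and Meles is the root, so the clade is the entire tree.
That clade contains 17 terminal taxa: Alnus, Ambystoma, Camponotus, Cedrus, Cricetus, Larix, Lutra, Meles, Melursus, Panthera, Prionailurus, Salamandra, Salmo, Schizosaccharomyces, Secale, Staphylococcus, Yersinia.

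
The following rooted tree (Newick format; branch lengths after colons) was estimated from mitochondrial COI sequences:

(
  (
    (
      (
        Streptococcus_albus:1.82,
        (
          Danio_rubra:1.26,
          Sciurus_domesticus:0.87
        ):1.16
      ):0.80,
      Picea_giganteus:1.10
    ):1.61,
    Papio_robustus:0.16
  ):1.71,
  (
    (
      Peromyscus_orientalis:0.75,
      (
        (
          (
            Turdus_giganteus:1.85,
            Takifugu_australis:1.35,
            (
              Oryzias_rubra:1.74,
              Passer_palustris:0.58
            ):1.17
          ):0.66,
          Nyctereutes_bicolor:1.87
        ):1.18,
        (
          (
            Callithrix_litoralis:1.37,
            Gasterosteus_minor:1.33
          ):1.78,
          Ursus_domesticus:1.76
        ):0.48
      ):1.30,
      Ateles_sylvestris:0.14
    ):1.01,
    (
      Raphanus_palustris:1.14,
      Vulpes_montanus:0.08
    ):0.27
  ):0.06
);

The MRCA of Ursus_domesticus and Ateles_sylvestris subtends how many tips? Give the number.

10

The MRCA of Ursus_domesticus and Ateles_sylvestris is the node subtending (Peromyscus_orientalis,(((Turdus_giganteus,Takifugu_australis,(Oryzias_rubra,Passer_palustris)),Nyctereutes_bicolor),((Callithrix_litoralis,Gasterosteus_minor),Ursus_domesticus)),Ateles_sylvestris).
That clade contains 10 terminal taxa: Ateles_sylvestris, Callithrix_litoralis, Gasterosteus_minor, Nyctereutes_bicolor, Oryzias_rubra, Passer_palustris, Peromyscus_orientalis, Takifugu_australis, Turdus_giganteus, Ursus_domesticus.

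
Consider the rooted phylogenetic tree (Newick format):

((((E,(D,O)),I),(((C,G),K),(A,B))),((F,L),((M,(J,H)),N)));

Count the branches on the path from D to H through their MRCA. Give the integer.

10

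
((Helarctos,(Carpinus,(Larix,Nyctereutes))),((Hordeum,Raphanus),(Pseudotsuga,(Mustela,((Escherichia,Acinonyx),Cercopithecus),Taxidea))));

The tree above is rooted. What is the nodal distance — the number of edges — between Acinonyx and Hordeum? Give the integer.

7

The MRCA of Acinonyx and Hordeum is the node subtending ((Hordeum,Raphanus),(Pseudotsuga,(Mustela,((Escherichia,Acinonyx),Cercopithecus),Taxidea))).
From Acinonyx up to that node: 5 branches. From Hordeum up to the same node: 2 branches. Total: 5 + 2 = 7.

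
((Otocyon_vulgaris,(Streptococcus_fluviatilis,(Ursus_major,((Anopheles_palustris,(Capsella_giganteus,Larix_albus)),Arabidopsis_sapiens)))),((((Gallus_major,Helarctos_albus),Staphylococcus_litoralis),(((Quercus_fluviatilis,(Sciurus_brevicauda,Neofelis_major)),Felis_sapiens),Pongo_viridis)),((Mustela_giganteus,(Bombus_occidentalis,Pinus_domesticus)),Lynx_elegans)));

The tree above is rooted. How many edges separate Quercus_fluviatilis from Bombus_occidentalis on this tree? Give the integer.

The MRCA of Quercus_fluviatilis and Bombus_occidentalis is the node subtending ((((Gallus_major,Helarctos_albus),Staphylococcus_litoralis),(((Quercus_fluviatilis,(Sciurus_brevicauda,Neofelis_major)),Felis_sapiens),Pongo_viridis)),((Mustela_giganteus,(Bombus_occidentalis,Pinus_domesticus)),Lynx_elegans)).
From Quercus_fluviatilis up to that node: 5 branches. From Bombus_occidentalis up to the same node: 4 branches. Total: 5 + 4 = 9.

9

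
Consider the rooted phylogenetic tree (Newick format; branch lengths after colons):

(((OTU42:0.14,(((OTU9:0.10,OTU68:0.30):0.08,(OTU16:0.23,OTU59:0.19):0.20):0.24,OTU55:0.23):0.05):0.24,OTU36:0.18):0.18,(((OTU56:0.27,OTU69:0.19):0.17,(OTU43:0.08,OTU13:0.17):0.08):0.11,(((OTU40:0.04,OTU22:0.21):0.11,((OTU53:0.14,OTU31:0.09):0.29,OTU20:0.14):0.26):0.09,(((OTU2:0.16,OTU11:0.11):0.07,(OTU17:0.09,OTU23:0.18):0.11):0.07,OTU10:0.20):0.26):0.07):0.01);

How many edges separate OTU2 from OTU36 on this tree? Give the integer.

The MRCA of OTU2 and OTU36 is the root of the tree.
From OTU2 up to that node: 6 branches. From OTU36 up to the same node: 2 branches. Total: 6 + 2 = 8.

8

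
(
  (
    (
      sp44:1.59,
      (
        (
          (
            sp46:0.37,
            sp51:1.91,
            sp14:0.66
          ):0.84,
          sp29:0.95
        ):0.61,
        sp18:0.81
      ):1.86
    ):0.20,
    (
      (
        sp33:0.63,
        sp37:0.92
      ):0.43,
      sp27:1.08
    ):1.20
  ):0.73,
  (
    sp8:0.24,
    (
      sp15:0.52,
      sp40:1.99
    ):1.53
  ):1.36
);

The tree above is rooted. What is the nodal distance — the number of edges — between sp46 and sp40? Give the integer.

The MRCA of sp46 and sp40 is the root of the tree.
From sp46 up to that node: 6 branches. From sp40 up to the same node: 3 branches. Total: 6 + 3 = 9.

9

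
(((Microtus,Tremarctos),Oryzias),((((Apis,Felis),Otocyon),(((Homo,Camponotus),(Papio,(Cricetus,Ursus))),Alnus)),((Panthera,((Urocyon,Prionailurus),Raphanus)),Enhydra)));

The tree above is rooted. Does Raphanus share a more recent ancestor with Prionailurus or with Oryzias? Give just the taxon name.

The MRCA of Raphanus and Prionailurus subtends ((Urocyon,Prionailurus),Raphanus) (3 taxa).
The MRCA of Raphanus and Oryzias is the root, subtending the entire tree (17 taxa).
The first is nested inside the second, so Raphanus shares a more recent common ancestor with Prionailurus.

Prionailurus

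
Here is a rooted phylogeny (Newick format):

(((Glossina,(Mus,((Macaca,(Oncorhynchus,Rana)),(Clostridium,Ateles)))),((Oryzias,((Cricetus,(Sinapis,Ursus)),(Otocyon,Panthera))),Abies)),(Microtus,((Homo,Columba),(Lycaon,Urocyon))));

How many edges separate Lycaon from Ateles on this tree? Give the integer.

10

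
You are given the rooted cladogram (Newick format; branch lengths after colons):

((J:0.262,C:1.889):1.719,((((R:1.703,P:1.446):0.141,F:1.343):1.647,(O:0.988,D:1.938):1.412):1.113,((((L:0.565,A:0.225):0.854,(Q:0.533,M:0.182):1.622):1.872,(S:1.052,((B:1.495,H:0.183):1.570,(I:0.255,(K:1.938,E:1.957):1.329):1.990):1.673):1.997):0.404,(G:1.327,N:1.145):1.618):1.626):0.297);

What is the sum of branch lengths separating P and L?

The path runs P → … → MRCA → … → L; the MRCA is the node subtending ((((R,P),F),(O,D)),((((L,A),(Q,M)),(S,((B,H),(I,(K,E))))),(G,N))).
Branch lengths along that path: 1.446 + 0.141 + 1.647 + 1.113 + 1.626 + 0.404 + 1.872 + 0.854 + 0.565 = 9.668.

9.668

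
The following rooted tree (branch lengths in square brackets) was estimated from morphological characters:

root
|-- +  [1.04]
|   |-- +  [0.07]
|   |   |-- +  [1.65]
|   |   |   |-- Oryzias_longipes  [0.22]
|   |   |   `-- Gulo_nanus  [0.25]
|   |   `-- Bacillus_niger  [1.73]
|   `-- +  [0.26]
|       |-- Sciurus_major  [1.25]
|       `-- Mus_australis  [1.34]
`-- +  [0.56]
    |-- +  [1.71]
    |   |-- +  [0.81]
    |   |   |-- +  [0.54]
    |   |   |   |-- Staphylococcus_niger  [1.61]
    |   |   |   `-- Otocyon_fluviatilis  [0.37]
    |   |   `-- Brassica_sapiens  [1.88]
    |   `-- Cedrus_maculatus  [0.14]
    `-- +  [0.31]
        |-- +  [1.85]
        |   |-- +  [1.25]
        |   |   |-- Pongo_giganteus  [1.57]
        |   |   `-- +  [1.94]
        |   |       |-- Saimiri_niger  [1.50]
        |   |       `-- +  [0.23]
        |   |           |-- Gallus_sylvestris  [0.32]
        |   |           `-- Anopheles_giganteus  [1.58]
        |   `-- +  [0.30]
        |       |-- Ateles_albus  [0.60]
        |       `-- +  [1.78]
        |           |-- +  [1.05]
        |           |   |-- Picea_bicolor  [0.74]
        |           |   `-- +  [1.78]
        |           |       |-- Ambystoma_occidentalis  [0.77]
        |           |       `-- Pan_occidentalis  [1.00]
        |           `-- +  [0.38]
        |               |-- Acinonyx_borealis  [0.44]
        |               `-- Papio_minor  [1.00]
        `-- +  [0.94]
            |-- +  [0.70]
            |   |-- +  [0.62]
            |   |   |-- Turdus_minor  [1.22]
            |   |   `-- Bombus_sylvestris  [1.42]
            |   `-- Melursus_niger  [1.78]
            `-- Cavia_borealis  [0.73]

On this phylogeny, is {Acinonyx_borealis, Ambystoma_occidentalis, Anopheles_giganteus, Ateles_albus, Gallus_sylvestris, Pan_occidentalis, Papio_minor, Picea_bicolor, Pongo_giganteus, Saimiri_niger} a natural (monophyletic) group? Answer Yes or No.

Yes

The most recent common ancestor of these taxa subtends ((Pongo_giganteus,(Saimiri_niger,(Gallus_sylvestris,Anopheles_giganteus))),(Ateles_albus,((Picea_bicolor,(Ambystoma_occidentalis,Pan_occidentalis)),(Acinonyx_borealis,Papio_minor)))).
That clade has exactly 10 tips — every listed taxon and nothing else — so the group is monophyletic.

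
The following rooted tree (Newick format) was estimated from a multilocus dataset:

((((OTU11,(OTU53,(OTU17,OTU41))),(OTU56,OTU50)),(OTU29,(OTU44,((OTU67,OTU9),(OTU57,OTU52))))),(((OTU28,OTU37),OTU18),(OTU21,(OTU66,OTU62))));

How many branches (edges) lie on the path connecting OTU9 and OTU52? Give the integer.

The MRCA of OTU9 and OTU52 is the node subtending ((OTU67,OTU9),(OTU57,OTU52)).
From OTU9 up to that node: 2 branches. From OTU52 up to the same node: 2 branches. Total: 2 + 2 = 4.

4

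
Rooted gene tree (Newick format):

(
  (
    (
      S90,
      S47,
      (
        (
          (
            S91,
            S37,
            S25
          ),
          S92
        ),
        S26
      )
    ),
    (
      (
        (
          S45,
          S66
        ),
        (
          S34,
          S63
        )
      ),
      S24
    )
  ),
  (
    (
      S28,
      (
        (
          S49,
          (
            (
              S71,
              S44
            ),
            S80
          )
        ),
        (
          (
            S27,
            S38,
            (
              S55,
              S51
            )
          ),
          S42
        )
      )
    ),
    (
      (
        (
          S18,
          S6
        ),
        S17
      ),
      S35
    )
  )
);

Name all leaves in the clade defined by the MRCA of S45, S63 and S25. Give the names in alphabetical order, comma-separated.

S24, S25, S26, S34, S37, S45, S47, S63, S66, S90, S91, S92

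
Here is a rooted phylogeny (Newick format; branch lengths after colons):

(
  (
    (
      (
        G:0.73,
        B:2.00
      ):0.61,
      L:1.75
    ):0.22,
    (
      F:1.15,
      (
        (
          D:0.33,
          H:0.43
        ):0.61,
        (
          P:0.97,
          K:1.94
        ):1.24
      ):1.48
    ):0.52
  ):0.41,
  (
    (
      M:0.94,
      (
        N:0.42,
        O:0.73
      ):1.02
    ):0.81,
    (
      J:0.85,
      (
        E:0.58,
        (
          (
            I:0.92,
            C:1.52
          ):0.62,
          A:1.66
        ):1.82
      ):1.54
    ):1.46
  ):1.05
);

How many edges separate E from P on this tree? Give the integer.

The MRCA of E and P is the root of the tree.
From E up to that node: 4 branches. From P up to the same node: 5 branches. Total: 4 + 5 = 9.

9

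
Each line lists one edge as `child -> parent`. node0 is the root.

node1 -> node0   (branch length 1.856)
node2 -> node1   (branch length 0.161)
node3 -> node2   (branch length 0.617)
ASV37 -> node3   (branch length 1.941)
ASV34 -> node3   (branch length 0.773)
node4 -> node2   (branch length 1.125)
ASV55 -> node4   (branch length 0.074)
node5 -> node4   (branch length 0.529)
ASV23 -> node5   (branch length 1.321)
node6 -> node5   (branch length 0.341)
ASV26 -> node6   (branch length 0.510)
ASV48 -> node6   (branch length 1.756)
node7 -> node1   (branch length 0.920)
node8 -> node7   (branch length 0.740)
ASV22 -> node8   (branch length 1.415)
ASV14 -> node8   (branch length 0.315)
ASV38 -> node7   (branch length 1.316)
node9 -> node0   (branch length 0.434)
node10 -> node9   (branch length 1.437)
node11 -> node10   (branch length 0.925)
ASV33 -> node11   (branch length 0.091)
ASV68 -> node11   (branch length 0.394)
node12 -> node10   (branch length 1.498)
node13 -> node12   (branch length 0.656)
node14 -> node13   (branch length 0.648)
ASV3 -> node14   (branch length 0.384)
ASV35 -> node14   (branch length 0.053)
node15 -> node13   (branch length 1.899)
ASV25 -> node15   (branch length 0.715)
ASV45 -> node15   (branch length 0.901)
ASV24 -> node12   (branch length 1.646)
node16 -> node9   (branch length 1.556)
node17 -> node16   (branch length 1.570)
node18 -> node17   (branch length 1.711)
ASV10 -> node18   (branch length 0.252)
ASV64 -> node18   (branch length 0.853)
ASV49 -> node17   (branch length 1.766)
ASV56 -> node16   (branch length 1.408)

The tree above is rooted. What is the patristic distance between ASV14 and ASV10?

The path runs ASV14 → … → MRCA → … → ASV10; the MRCA is the root of the tree.
Branch lengths along that path: 0.315 + 0.740 + 0.920 + 1.856 + 0.434 + 1.556 + 1.570 + 1.711 + 0.252 = 9.354.

9.354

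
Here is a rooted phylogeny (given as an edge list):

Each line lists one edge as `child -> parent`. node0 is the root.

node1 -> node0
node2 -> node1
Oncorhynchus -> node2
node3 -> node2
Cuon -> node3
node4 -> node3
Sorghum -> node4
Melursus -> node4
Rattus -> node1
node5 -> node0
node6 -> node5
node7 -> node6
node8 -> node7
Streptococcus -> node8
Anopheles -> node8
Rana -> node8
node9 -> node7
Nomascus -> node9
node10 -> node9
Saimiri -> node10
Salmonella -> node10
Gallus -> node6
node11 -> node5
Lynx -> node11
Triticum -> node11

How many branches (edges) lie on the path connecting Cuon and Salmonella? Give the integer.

10

The MRCA of Cuon and Salmonella is the root of the tree.
From Cuon up to that node: 4 branches. From Salmonella up to the same node: 6 branches. Total: 4 + 6 = 10.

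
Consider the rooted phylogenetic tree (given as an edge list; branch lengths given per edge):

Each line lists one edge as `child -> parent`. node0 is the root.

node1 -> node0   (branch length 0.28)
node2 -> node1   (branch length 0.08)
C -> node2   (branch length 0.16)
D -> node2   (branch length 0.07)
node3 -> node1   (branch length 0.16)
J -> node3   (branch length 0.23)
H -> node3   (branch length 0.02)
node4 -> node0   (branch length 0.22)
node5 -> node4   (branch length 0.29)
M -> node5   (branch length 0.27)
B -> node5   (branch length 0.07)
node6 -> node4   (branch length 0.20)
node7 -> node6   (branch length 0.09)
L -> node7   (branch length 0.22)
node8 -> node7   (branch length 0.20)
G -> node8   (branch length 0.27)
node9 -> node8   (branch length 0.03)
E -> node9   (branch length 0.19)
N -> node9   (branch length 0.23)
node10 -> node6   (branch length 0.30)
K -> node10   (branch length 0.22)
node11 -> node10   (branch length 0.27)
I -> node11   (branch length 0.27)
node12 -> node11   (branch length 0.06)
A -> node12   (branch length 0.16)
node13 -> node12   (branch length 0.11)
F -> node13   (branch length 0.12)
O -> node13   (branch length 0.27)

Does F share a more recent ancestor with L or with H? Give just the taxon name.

The MRCA of F and L subtends ((L,(G,(E,N))),(K,(I,(A,(F,O))))) (9 taxa).
The MRCA of F and H is the root, subtending the entire tree (15 taxa).
The first is nested inside the second, so F shares a more recent common ancestor with L.

L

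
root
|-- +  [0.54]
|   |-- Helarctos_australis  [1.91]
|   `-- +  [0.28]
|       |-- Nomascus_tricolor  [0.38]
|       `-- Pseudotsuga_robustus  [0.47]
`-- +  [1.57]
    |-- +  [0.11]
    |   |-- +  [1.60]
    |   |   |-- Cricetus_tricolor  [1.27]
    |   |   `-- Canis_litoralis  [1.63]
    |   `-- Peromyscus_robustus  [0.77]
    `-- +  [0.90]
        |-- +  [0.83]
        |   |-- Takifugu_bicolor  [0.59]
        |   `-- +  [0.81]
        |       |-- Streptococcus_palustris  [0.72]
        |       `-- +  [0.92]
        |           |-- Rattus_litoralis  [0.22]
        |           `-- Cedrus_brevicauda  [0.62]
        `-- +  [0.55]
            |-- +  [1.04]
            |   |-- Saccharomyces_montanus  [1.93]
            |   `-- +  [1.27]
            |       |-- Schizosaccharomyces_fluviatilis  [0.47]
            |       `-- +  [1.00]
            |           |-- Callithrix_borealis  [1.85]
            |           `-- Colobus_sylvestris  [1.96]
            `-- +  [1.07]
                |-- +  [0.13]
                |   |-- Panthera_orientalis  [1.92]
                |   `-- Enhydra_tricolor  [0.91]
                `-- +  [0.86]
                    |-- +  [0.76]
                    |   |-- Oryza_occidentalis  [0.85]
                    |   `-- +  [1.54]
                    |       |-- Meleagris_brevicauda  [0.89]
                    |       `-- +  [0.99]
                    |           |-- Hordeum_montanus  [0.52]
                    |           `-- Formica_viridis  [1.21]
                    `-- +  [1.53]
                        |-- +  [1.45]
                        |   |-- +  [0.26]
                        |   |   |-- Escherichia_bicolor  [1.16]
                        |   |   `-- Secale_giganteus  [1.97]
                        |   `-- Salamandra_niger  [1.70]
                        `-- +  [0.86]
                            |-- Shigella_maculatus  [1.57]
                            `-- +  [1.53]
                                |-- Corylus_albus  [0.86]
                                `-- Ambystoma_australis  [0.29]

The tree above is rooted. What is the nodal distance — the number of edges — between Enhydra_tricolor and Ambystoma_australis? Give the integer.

7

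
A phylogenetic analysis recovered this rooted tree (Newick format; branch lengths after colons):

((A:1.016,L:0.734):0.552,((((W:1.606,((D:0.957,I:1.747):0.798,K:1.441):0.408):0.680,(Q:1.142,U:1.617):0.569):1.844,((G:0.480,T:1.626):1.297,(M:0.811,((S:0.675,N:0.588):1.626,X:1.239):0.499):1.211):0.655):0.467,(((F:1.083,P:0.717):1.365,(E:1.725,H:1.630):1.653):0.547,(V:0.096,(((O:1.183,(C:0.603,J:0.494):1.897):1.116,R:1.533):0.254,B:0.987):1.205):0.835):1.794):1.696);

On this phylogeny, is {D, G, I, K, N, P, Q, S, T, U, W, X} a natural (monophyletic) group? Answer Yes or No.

No

The MRCA of the listed taxa subtends ((((W,((D,I),K)),(Q,U)),((G,T),(M,((S,N),X)))),(((F,P),(E,H)),(V,(((O,(C,J)),R),B)))).
That clade also contains B, C, E, F, H, J, M, O, R, V, which are not in the proposed group, so the group is not monophyletic.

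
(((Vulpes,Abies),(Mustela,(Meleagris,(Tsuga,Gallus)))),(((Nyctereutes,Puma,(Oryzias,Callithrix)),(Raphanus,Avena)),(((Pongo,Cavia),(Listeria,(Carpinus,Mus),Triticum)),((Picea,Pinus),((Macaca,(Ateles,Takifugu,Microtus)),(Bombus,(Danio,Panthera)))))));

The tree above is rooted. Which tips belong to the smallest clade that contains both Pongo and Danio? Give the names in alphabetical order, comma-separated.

Tracing Pongo: it sits inside (Pongo,Cavia).
Tracing Danio: it sits inside (Danio,Panthera).
The smallest clade enclosing both is (((Pongo,Cavia),(Listeria,(Carpinus,Mus),Triticum)),((Picea,Pinus),((Macaca,(Ateles,Takifugu,Microtus)),(Bombus,(Danio,Panthera))))); the answer is its 15 terminal taxa in alphabetical order.

Ateles, Bombus, Carpinus, Cavia, Danio, Listeria, Macaca, Microtus, Mus, Panthera, Picea, Pinus, Pongo, Takifugu, Triticum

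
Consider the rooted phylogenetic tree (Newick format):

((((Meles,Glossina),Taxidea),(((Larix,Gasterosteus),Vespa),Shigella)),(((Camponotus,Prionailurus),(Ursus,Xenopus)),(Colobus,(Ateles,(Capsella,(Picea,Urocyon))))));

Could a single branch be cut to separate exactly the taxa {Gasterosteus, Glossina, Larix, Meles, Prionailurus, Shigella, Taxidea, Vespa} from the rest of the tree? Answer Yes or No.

The MRCA of the listed taxa is the root, so the smallest clade containing them is the whole tree.
That clade also contains Ateles, Camponotus, Capsella, Colobus, Picea, Urocyon, Ursus, Xenopus, which are not in the proposed group, so the group is not monophyletic.

No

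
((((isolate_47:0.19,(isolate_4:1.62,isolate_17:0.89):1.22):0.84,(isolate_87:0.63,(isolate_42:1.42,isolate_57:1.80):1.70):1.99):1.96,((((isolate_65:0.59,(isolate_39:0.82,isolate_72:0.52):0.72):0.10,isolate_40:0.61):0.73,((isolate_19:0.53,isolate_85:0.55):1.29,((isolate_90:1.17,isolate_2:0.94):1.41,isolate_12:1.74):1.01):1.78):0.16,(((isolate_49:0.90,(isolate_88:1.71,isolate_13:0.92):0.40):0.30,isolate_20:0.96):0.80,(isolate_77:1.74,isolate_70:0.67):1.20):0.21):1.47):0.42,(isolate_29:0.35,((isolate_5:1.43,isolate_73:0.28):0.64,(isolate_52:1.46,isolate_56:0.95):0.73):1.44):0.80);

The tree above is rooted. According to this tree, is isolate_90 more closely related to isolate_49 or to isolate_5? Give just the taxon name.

isolate_49

The MRCA of isolate_90 and isolate_49 subtends ((((isolate_65,(isolate_39,isolate_72)),isolate_40),((isolate_19,isolate_85),((isolate_90,isolate_2),isolate_12))),(((isolate_49,(isolate_88,isolate_13)),isolate_20),(isolate_77,isolate_70))) (15 taxa).
The MRCA of isolate_90 and isolate_5 is the root, subtending the entire tree (26 taxa).
The first is nested inside the second, so isolate_90 shares a more recent common ancestor with isolate_49.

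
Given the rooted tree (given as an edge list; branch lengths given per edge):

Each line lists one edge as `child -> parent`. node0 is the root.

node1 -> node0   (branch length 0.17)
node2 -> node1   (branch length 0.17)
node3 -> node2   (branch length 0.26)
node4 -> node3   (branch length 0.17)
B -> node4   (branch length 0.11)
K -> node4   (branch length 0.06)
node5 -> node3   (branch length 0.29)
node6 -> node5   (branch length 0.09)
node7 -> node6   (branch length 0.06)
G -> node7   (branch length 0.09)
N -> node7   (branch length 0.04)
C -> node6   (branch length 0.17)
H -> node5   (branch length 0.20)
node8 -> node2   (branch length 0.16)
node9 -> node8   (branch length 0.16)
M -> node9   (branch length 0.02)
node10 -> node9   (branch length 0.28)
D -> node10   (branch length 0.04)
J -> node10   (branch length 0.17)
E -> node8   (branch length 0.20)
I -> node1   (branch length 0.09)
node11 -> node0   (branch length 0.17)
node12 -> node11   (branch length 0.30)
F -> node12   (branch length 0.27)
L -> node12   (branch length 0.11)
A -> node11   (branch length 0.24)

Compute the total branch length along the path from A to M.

1.09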